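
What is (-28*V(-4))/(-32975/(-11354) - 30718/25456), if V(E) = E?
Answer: 8092767872/122659857 ≈ 65.977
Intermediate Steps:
(-28*V(-4))/(-32975/(-11354) - 30718/25456) = (-28*(-4))/(-32975/(-11354) - 30718/25456) = 112/(-32975*(-1/11354) - 30718*1/25456) = 112/(32975/11354 - 15359/12728) = 112/(122659857/72256856) = 112*(72256856/122659857) = 8092767872/122659857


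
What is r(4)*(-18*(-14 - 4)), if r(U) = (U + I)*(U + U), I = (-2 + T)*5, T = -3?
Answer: -54432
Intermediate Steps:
I = -25 (I = (-2 - 3)*5 = -5*5 = -25)
r(U) = 2*U*(-25 + U) (r(U) = (U - 25)*(U + U) = (-25 + U)*(2*U) = 2*U*(-25 + U))
r(4)*(-18*(-14 - 4)) = (2*4*(-25 + 4))*(-18*(-14 - 4)) = (2*4*(-21))*(-18*(-18)) = -168*324 = -54432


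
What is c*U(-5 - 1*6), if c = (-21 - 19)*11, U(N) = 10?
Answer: -4400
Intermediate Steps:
c = -440 (c = -40*11 = -440)
c*U(-5 - 1*6) = -440*10 = -4400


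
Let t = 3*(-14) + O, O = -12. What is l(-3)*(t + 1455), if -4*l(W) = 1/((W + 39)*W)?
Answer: 467/144 ≈ 3.2431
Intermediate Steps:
l(W) = -1/(4*W*(39 + W)) (l(W) = -1/(4*(W + 39)*W) = -1/(4*(39 + W)*W) = -1/(4*W*(39 + W)))
t = -54 (t = 3*(-14) - 12 = -42 - 12 = -54)
l(-3)*(t + 1455) = (-1/4/(-3*(39 - 3)))*(-54 + 1455) = -1/4*(-1/3)/36*1401 = -1/4*(-1/3)*1/36*1401 = (1/432)*1401 = 467/144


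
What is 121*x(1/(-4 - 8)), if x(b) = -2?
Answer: -242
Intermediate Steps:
121*x(1/(-4 - 8)) = 121*(-2) = -242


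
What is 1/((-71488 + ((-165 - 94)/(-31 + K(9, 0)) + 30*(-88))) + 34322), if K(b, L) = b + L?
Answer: -22/875473 ≈ -2.5129e-5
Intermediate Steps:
K(b, L) = L + b
1/((-71488 + ((-165 - 94)/(-31 + K(9, 0)) + 30*(-88))) + 34322) = 1/((-71488 + ((-165 - 94)/(-31 + (0 + 9)) + 30*(-88))) + 34322) = 1/((-71488 + (-259/(-31 + 9) - 2640)) + 34322) = 1/((-71488 + (-259/(-22) - 2640)) + 34322) = 1/((-71488 + (-259*(-1/22) - 2640)) + 34322) = 1/((-71488 + (259/22 - 2640)) + 34322) = 1/((-71488 - 57821/22) + 34322) = 1/(-1630557/22 + 34322) = 1/(-875473/22) = -22/875473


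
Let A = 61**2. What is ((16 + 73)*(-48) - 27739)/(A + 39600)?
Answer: -32011/43321 ≈ -0.73893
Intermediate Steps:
A = 3721
((16 + 73)*(-48) - 27739)/(A + 39600) = ((16 + 73)*(-48) - 27739)/(3721 + 39600) = (89*(-48) - 27739)/43321 = (-4272 - 27739)*(1/43321) = -32011*1/43321 = -32011/43321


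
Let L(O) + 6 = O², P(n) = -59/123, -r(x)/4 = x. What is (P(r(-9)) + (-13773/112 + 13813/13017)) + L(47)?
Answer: 41455470465/19924688 ≈ 2080.6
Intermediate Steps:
r(x) = -4*x
P(n) = -59/123 (P(n) = -59*1/123 = -59/123)
L(O) = -6 + O²
(P(r(-9)) + (-13773/112 + 13813/13017)) + L(47) = (-59/123 + (-13773/112 + 13813/13017)) + (-6 + 47²) = (-59/123 + (-13773*1/112 + 13813*(1/13017))) + (-6 + 2209) = (-59/123 + (-13773/112 + 13813/13017)) + 2203 = (-59/123 - 177736085/1457904) + 2203 = -2438617199/19924688 + 2203 = 41455470465/19924688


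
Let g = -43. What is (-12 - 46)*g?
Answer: 2494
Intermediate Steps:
(-12 - 46)*g = (-12 - 46)*(-43) = -58*(-43) = 2494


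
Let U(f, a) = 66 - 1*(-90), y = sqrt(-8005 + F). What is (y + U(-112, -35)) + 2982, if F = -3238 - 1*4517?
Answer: 3138 + 4*I*sqrt(985) ≈ 3138.0 + 125.54*I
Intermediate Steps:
F = -7755 (F = -3238 - 4517 = -7755)
y = 4*I*sqrt(985) (y = sqrt(-8005 - 7755) = sqrt(-15760) = 4*I*sqrt(985) ≈ 125.54*I)
U(f, a) = 156 (U(f, a) = 66 + 90 = 156)
(y + U(-112, -35)) + 2982 = (4*I*sqrt(985) + 156) + 2982 = (156 + 4*I*sqrt(985)) + 2982 = 3138 + 4*I*sqrt(985)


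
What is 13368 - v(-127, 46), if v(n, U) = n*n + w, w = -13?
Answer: -2748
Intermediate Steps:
v(n, U) = -13 + n**2 (v(n, U) = n*n - 13 = n**2 - 13 = -13 + n**2)
13368 - v(-127, 46) = 13368 - (-13 + (-127)**2) = 13368 - (-13 + 16129) = 13368 - 1*16116 = 13368 - 16116 = -2748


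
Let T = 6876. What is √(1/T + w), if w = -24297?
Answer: I*√31909638661/1146 ≈ 155.88*I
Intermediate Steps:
√(1/T + w) = √(1/6876 - 24297) = √(-167066171/6876) = I*√31909638661/1146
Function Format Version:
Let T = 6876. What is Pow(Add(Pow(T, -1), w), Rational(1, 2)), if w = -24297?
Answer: Mul(Rational(1, 1146), I, Pow(31909638661, Rational(1, 2))) ≈ Mul(155.88, I)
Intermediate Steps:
Pow(Add(Pow(T, -1), w), Rational(1, 2)) = Pow(Add(Pow(6876, -1), -24297), Rational(1, 2)) = Pow(Add(Rational(1, 6876), -24297), Rational(1, 2)) = Pow(Rational(-167066171, 6876), Rational(1, 2)) = Mul(Rational(1, 1146), I, Pow(31909638661, Rational(1, 2)))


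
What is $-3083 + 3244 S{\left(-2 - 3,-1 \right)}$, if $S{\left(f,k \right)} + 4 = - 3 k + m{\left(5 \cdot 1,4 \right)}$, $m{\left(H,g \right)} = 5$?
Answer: $9893$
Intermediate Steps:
$S{\left(f,k \right)} = 1 - 3 k$ ($S{\left(f,k \right)} = -4 - \left(-5 + 3 k\right) = 1 - 3 k$)
$-3083 + 3244 S{\left(-2 - 3,-1 \right)} = -3083 + 3244 \left(1 - -3\right) = -3083 + 3244 \left(1 + 3\right) = -3083 + 3244 \cdot 4 = -3083 + 12976 = 9893$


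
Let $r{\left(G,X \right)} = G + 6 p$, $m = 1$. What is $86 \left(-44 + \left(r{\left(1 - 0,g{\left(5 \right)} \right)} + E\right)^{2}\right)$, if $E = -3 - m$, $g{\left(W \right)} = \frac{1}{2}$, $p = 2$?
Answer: $3182$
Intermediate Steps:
$g{\left(W \right)} = \frac{1}{2}$
$E = -4$ ($E = -3 - 1 = -4$)
$r{\left(G,X \right)} = 12 + G$ ($r{\left(G,X \right)} = G + 6 \cdot 2 = G + 12 = 12 + G$)
$86 \left(-44 + \left(r{\left(1 - 0,g{\left(5 \right)} \right)} + E\right)^{2}\right) = 86 \left(-44 + \left(\left(12 + \left(1 - 0\right)\right) - 4\right)^{2}\right) = 86 \left(-44 + \left(\left(12 + \left(1 + 0\right)\right) - 4\right)^{2}\right) = 86 \left(-44 + \left(\left(12 + 1\right) - 4\right)^{2}\right) = 86 \left(-44 + \left(13 - 4\right)^{2}\right) = 86 \left(-44 + 9^{2}\right) = 86 \left(-44 + 81\right) = 86 \cdot 37 = 3182$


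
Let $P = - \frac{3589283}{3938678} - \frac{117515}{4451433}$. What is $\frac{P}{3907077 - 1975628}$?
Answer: $- \frac{16440306537709}{33863634136373676726} \approx -4.8549 \cdot 10^{-7}$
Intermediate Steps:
$P = - \frac{16440306537709}{17532761225574}$ ($P = \left(-3589283\right) \frac{1}{3938678} - \frac{117515}{4451433} = - \frac{3589283}{3938678} - \frac{117515}{4451433} = - \frac{16440306537709}{17532761225574} \approx -0.93769$)
$\frac{P}{3907077 - 1975628} = - \frac{16440306537709}{17532761225574 \left(3907077 - 1975628\right)} = - \frac{16440306537709}{17532761225574 \cdot 1931449} = \left(- \frac{16440306537709}{17532761225574}\right) \frac{1}{1931449} = - \frac{16440306537709}{33863634136373676726}$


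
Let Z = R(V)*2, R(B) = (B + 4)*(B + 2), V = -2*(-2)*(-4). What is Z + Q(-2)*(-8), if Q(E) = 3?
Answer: 312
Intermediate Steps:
V = -16 (V = 4*(-4) = -16)
R(B) = (2 + B)*(4 + B) (R(B) = (4 + B)*(2 + B) = (2 + B)*(4 + B))
Z = 336 (Z = (8 + (-16)² + 6*(-16))*2 = (8 + 256 - 96)*2 = 168*2 = 336)
Z + Q(-2)*(-8) = 336 + 3*(-8) = 336 - 24 = 312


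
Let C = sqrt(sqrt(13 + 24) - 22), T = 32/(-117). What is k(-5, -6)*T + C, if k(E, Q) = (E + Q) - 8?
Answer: 608/117 + sqrt(-22 + sqrt(37)) ≈ 5.1966 + 3.9896*I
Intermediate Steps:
T = -32/117 (T = 32*(-1/117) = -32/117 ≈ -0.27350)
k(E, Q) = -8 + E + Q
C = sqrt(-22 + sqrt(37)) (C = sqrt(sqrt(37) - 22) = sqrt(-22 + sqrt(37)) ≈ 3.9896*I)
k(-5, -6)*T + C = (-8 - 5 - 6)*(-32/117) + sqrt(-22 + sqrt(37)) = -19*(-32/117) + sqrt(-22 + sqrt(37)) = 608/117 + sqrt(-22 + sqrt(37))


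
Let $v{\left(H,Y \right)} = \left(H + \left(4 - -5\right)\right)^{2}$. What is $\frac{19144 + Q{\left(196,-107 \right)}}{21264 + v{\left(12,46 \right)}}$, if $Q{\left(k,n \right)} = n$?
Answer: $\frac{19037}{21705} \approx 0.87708$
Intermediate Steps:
$v{\left(H,Y \right)} = \left(9 + H\right)^{2}$ ($v{\left(H,Y \right)} = \left(H + \left(4 + 5\right)\right)^{2} = \left(H + 9\right)^{2} = \left(9 + H\right)^{2}$)
$\frac{19144 + Q{\left(196,-107 \right)}}{21264 + v{\left(12,46 \right)}} = \frac{19144 - 107}{21264 + \left(9 + 12\right)^{2}} = \frac{19037}{21264 + 21^{2}} = \frac{19037}{21264 + 441} = \frac{19037}{21705}$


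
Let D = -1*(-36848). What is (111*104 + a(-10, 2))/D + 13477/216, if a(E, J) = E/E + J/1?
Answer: 62386831/994896 ≈ 62.707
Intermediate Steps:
a(E, J) = 1 + J (a(E, J) = 1 + J*1 = 1 + J)
D = 36848
(111*104 + a(-10, 2))/D + 13477/216 = (111*104 + (1 + 2))/36848 + 13477/216 = (11544 + 3)*(1/36848) + 13477*(1/216) = 11547*(1/36848) + 13477/216 = 11547/36848 + 13477/216 = 62386831/994896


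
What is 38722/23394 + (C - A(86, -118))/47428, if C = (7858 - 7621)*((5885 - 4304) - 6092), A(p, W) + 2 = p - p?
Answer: -11587067677/554765316 ≈ -20.886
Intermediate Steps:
A(p, W) = -2 (A(p, W) = -2 + (p - p) = -2 + 0 = -2)
C = -1069107 (C = 237*(1581 - 6092) = 237*(-4511) = -1069107)
38722/23394 + (C - A(86, -118))/47428 = 38722/23394 + (-1069107 - 1*(-2))/47428 = 38722*(1/23394) + (-1069107 + 2)*(1/47428) = 19361/11697 - 1069105*1/47428 = 19361/11697 - 1069105/47428 = -11587067677/554765316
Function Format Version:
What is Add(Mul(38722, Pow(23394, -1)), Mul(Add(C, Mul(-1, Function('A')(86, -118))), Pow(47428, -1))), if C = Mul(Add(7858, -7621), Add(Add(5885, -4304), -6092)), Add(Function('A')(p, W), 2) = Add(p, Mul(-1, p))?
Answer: Rational(-11587067677, 554765316) ≈ -20.886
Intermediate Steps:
Function('A')(p, W) = -2 (Function('A')(p, W) = Add(-2, Add(p, Mul(-1, p))) = Add(-2, 0) = -2)
C = -1069107 (C = Mul(237, Add(1581, -6092)) = Mul(237, -4511) = -1069107)
Add(Mul(38722, Pow(23394, -1)), Mul(Add(C, Mul(-1, Function('A')(86, -118))), Pow(47428, -1))) = Add(Mul(38722, Pow(23394, -1)), Mul(Add(-1069107, Mul(-1, -2)), Pow(47428, -1))) = Add(Mul(38722, Rational(1, 23394)), Mul(Add(-1069107, 2), Rational(1, 47428))) = Add(Rational(19361, 11697), Mul(-1069105, Rational(1, 47428))) = Add(Rational(19361, 11697), Rational(-1069105, 47428)) = Rational(-11587067677, 554765316)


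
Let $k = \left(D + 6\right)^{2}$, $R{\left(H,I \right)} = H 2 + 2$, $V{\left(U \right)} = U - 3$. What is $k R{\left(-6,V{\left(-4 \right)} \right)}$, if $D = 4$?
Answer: $-1000$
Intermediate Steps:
$V{\left(U \right)} = -3 + U$ ($V{\left(U \right)} = U - 3 = -3 + U$)
$R{\left(H,I \right)} = 2 + 2 H$ ($R{\left(H,I \right)} = 2 H + 2 = 2 + 2 H$)
$k = 100$ ($k = \left(4 + 6\right)^{2} = 10^{2} = 100$)
$k R{\left(-6,V{\left(-4 \right)} \right)} = 100 \left(2 + 2 \left(-6\right)\right) = 100 \left(2 - 12\right) = 100 \left(-10\right) = -1000$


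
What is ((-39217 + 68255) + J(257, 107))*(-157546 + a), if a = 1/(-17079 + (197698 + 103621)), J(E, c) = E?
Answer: -262371146853501/56848 ≈ -4.6153e+9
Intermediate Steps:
a = 1/284240 (a = 1/(-17079 + 301319) = 1/284240 ≈ 3.5182e-6)
((-39217 + 68255) + J(257, 107))*(-157546 + a) = ((-39217 + 68255) + 257)*(-157546 + 1/284240) = (29038 + 257)*(-44780875039/284240) = 29295*(-44780875039/284240) = -262371146853501/56848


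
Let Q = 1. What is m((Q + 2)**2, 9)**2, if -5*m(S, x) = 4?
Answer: 16/25 ≈ 0.64000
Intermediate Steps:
m(S, x) = -4/5 (m(S, x) = -1/5*4 = -4/5)
m((Q + 2)**2, 9)**2 = (-4/5)**2 = 16/25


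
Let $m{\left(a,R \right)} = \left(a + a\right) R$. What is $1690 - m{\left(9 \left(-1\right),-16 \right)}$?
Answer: $1402$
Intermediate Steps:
$m{\left(a,R \right)} = 2 R a$ ($m{\left(a,R \right)} = 2 a R = 2 R a$)
$1690 - m{\left(9 \left(-1\right),-16 \right)} = 1690 - 2 \left(-16\right) 9 \left(-1\right) = 1690 - 2 \left(-16\right) \left(-9\right) = 1690 - 288 = 1402$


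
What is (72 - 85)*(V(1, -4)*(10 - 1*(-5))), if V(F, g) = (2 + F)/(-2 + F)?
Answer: 585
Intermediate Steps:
V(F, g) = (2 + F)/(-2 + F)
(72 - 85)*(V(1, -4)*(10 - 1*(-5))) = (72 - 85)*(((2 + 1)/(-2 + 1))*(10 - 1*(-5))) = -13*3/(-1)*(10 + 5) = -13*(-1*3)*15 = -(-39)*15 = -13*(-45) = 585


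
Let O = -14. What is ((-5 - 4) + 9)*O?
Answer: 0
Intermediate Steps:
((-5 - 4) + 9)*O = ((-5 - 4) + 9)*(-14) = (-9 + 9)*(-14) = 0*(-14) = 0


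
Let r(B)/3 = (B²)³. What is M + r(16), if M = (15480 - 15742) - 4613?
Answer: 50326773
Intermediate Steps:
r(B) = 3*B⁶ (r(B) = 3*(B²)³ = 3*B⁶)
M = -4875 (M = -262 - 4613 = -4875)
M + r(16) = -4875 + 3*16⁶ = -4875 + 3*16777216 = -4875 + 50331648 = 50326773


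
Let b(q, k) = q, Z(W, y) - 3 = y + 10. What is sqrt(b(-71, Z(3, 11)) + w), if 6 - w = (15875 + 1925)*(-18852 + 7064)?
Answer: sqrt(209826335) ≈ 14485.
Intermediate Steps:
Z(W, y) = 13 + y (Z(W, y) = 3 + (y + 10) = 3 + (10 + y) = 13 + y)
w = 209826406 (w = 6 - (15875 + 1925)*(-18852 + 7064) = 6 - 17800*(-11788) = 6 - 1*(-209826400) = 6 + 209826400 = 209826406)
sqrt(b(-71, Z(3, 11)) + w) = sqrt(-71 + 209826406) = sqrt(209826335)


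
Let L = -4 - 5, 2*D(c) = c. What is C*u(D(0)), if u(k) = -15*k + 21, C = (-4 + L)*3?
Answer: -819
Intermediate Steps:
D(c) = c/2
L = -9
C = -39 (C = (-4 - 9)*3 = -13*3 = -39)
u(k) = 21 - 15*k
C*u(D(0)) = -39*(21 - 15*0/2) = -39*(21 - 15*0) = -39*(21 + 0) = -39*21 = -819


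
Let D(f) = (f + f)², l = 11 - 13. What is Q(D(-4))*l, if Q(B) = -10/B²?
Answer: 5/1024 ≈ 0.0048828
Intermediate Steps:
l = -2
D(f) = 4*f² (D(f) = (2*f)² = 4*f²)
Q(B) = -10/B²
Q(D(-4))*l = -10/(4*(-4)²)²*(-2) = -10/(4*16)²*(-2) = -10/64²*(-2) = -10*1/4096*(-2) = -5/2048*(-2) = 5/1024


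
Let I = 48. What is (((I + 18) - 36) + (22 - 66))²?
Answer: 196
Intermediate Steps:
(((I + 18) - 36) + (22 - 66))² = (((48 + 18) - 36) + (22 - 66))² = ((66 - 36) - 44)² = (30 - 44)² = (-14)² = 196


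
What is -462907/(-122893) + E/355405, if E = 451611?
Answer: 220019292958/43676786665 ≈ 5.0374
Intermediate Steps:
-462907/(-122893) + E/355405 = -462907/(-122893) + 451611/355405 = -462907*(-1/122893) + 451611*(1/355405) = 462907/122893 + 451611/355405 = 220019292958/43676786665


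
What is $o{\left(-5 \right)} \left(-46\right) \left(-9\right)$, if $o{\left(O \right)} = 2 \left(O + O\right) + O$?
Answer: $-10350$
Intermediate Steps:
$o{\left(O \right)} = 5 O$ ($o{\left(O \right)} = 2 \cdot 2 O + O = 4 O + O = 5 O$)
$o{\left(-5 \right)} \left(-46\right) \left(-9\right) = 5 \left(-5\right) \left(-46\right) \left(-9\right) = \left(-25\right) \left(-46\right) \left(-9\right) = 1150 \left(-9\right) = -10350$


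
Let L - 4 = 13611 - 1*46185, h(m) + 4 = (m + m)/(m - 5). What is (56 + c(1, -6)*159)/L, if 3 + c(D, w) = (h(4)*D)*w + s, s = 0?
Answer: -11027/32570 ≈ -0.33856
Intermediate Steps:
h(m) = -4 + 2*m/(-5 + m) (h(m) = -4 + (m + m)/(m - 5) = -4 + (2*m)/(-5 + m) = -4 + 2*m/(-5 + m))
c(D, w) = -3 - 12*D*w (c(D, w) = -3 + (((2*(10 - 1*4)/(-5 + 4))*D)*w + 0) = -3 + (((2*(10 - 4)/(-1))*D)*w + 0) = -3 + (((2*(-1)*6)*D)*w + 0) = -3 + ((-12*D)*w + 0) = -3 + (-12*D*w + 0) = -3 - 12*D*w)
L = -32570 (L = 4 + (13611 - 1*46185) = 4 + (13611 - 46185) = 4 - 32574 = -32570)
(56 + c(1, -6)*159)/L = (56 + (-3 - 12*1*(-6))*159)/(-32570) = (56 + (-3 + 72)*159)*(-1/32570) = (56 + 69*159)*(-1/32570) = (56 + 10971)*(-1/32570) = 11027*(-1/32570) = -11027/32570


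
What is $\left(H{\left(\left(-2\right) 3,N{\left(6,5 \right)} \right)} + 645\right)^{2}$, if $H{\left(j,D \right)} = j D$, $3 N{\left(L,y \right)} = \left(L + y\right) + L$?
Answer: $373321$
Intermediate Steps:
$N{\left(L,y \right)} = \frac{y}{3} + \frac{2 L}{3}$ ($N{\left(L,y \right)} = \frac{\left(L + y\right) + L}{3} = \frac{y + 2 L}{3} = \frac{y}{3} + \frac{2 L}{3}$)
$H{\left(j,D \right)} = D j$
$\left(H{\left(\left(-2\right) 3,N{\left(6,5 \right)} \right)} + 645\right)^{2} = \left(\left(\frac{1}{3} \cdot 5 + \frac{2}{3} \cdot 6\right) \left(\left(-2\right) 3\right) + 645\right)^{2} = \left(\left(\frac{5}{3} + 4\right) \left(-6\right) + 645\right)^{2} = \left(\frac{17}{3} \left(-6\right) + 645\right)^{2} = \left(-34 + 645\right)^{2} = 611^{2} = 373321$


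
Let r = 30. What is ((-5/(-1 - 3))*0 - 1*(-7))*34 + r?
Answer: 268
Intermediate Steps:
((-5/(-1 - 3))*0 - 1*(-7))*34 + r = ((-5/(-1 - 3))*0 - 1*(-7))*34 + 30 = ((-5/(-4))*0 + 7)*34 + 30 = (-1/4*(-5)*0 + 7)*34 + 30 = ((5/4)*0 + 7)*34 + 30 = (0 + 7)*34 + 30 = 7*34 + 30 = 238 + 30 = 268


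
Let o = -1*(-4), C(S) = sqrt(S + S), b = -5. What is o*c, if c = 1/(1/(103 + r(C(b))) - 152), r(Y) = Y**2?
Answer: -372/14135 ≈ -0.026318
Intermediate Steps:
C(S) = sqrt(2)*sqrt(S) (C(S) = sqrt(2*S) = sqrt(2)*sqrt(S))
c = -93/14135 (c = 1/(1/(103 + (sqrt(2)*sqrt(-5))**2) - 152) = 1/(1/(103 + (sqrt(2)*(I*sqrt(5)))**2) - 152) = 1/(1/(103 + (I*sqrt(10))**2) - 152) = 1/(1/(103 - 10) - 152) = 1/(1/93 - 152) = 1/(-14135/93) = -93/14135 ≈ -0.0065794)
o = 4
o*c = 4*(-93/14135) = -372/14135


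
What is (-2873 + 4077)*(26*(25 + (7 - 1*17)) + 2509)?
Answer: 3490396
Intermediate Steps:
(-2873 + 4077)*(26*(25 + (7 - 1*17)) + 2509) = 1204*(26*(25 + (7 - 17)) + 2509) = 1204*(26*(25 - 10) + 2509) = 1204*(26*15 + 2509) = 1204*(390 + 2509) = 1204*2899 = 3490396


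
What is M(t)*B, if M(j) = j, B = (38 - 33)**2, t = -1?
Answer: -25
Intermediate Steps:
B = 25 (B = 5**2 = 25)
M(t)*B = -1*25 = -25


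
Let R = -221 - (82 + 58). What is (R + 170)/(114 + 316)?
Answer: -191/430 ≈ -0.44419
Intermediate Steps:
R = -361 (R = -221 - 1*140 = -221 - 140 = -361)
(R + 170)/(114 + 316) = (-361 + 170)/(114 + 316) = -191/430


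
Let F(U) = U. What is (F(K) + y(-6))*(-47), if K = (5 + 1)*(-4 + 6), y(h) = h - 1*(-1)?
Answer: -329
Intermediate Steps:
y(h) = 1 + h (y(h) = h + 1 = 1 + h)
K = 12 (K = 6*2 = 12)
(F(K) + y(-6))*(-47) = (12 + (1 - 6))*(-47) = (12 - 5)*(-47) = 7*(-47) = -329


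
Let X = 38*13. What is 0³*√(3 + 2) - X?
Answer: -494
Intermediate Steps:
X = 494
0³*√(3 + 2) - X = 0³*√(3 + 2) - 1*494 = 0*√5 - 494 = 0 - 494 = -494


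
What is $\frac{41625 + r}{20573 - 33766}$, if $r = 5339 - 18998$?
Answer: $- \frac{354}{167} \approx -2.1198$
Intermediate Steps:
$r = -13659$
$\frac{41625 + r}{20573 - 33766} = \frac{41625 - 13659}{20573 - 33766} = \frac{27966}{-13193} = 27966 \left(- \frac{1}{13193}\right) = - \frac{354}{167}$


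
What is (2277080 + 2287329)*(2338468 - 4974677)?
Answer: -12032736085481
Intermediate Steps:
(2277080 + 2287329)*(2338468 - 4974677) = 4564409*(-2636209) = -12032736085481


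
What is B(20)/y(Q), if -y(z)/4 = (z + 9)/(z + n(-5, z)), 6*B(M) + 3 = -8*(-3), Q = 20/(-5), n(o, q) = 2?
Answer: 7/20 ≈ 0.35000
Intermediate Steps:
Q = -4 (Q = 20*(-⅕) = -4)
B(M) = 7/2 (B(M) = -½ + (-8*(-3))/6 = -½ + (⅙)*24 = -½ + 4 = 7/2)
y(z) = -4*(9 + z)/(2 + z) (y(z) = -4*(z + 9)/(z + 2) = -4*(9 + z)/(2 + z))
B(20)/y(Q) = 7/(2*((4*(-9 - 1*(-4))/(2 - 4)))) = 7/(2*((4*(-9 + 4)/(-2)))) = 7/(2*((4*(-½)*(-5)))) = (7/2)/10 = (7/2)*(⅒) = 7/20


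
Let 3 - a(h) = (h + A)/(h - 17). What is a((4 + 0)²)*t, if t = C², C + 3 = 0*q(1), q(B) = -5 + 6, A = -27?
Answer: -72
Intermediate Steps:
q(B) = 1
C = -3 (C = -3 + 0*1 = -3 + 0 = -3)
a(h) = 3 - (-27 + h)/(-17 + h) (a(h) = 3 - (h - 27)/(h - 17) = 3 - (-27 + h)/(-17 + h))
t = 9 (t = (-3)² = 9)
a((4 + 0)²)*t = (2*(-12 + (4 + 0)²)/(-17 + (4 + 0)²))*9 = (2*(-12 + 4²)/(-17 + 4²))*9 = (2*(-12 + 16)/(-17 + 16))*9 = (2*4/(-1))*9 = (2*(-1)*4)*9 = -8*9 = -72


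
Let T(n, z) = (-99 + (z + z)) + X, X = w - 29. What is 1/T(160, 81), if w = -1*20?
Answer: 1/14 ≈ 0.071429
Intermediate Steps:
w = -20
X = -49 (X = -20 - 29 = -49)
T(n, z) = -148 + 2*z (T(n, z) = (-99 + (z + z)) - 49 = (-99 + 2*z) - 49 = -148 + 2*z)
1/T(160, 81) = 1/(-148 + 2*81) = 1/(-148 + 162) = 1/14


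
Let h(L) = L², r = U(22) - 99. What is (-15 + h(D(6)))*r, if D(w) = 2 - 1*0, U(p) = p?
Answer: 847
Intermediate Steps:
D(w) = 2 (D(w) = 2 + 0 = 2)
r = -77 (r = 22 - 99 = -77)
(-15 + h(D(6)))*r = (-15 + 2²)*(-77) = (-15 + 4)*(-77) = -11*(-77) = 847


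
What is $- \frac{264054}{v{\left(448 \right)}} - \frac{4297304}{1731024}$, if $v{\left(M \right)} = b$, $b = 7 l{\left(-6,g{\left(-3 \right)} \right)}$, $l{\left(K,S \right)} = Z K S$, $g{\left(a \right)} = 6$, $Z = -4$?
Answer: $- \frac{228876733}{865512} \approx -264.44$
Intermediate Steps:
$l{\left(K,S \right)} = - 4 K S$
$b = 1008$ ($b = 7 \left(\left(-4\right) \left(-6\right) 6\right) = 7 \cdot 144 = 1008$)
$v{\left(M \right)} = 1008$
$- \frac{264054}{v{\left(448 \right)}} - \frac{4297304}{1731024} = - \frac{264054}{1008} - \frac{4297304}{1731024} = \left(-264054\right) \frac{1}{1008} - \frac{537163}{216378} = - \frac{6287}{24} - \frac{537163}{216378} = - \frac{228876733}{865512}$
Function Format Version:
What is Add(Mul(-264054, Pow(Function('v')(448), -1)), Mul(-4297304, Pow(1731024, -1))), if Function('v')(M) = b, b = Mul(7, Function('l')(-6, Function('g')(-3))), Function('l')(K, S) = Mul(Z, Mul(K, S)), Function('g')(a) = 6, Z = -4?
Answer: Rational(-228876733, 865512) ≈ -264.44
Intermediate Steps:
Function('l')(K, S) = Mul(-4, K, S) (Function('l')(K, S) = Mul(-4, Mul(K, S)) = Mul(-4, K, S))
b = 1008 (b = Mul(7, Mul(-4, -6, 6)) = Mul(7, 144) = 1008)
Function('v')(M) = 1008
Add(Mul(-264054, Pow(Function('v')(448), -1)), Mul(-4297304, Pow(1731024, -1))) = Add(Mul(-264054, Pow(1008, -1)), Mul(-4297304, Pow(1731024, -1))) = Add(Mul(-264054, Rational(1, 1008)), Mul(-4297304, Rational(1, 1731024))) = Add(Rational(-6287, 24), Rational(-537163, 216378)) = Rational(-228876733, 865512)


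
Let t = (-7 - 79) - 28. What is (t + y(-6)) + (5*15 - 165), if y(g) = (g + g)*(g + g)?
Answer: -60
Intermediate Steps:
y(g) = 4*g² (y(g) = (2*g)*(2*g) = 4*g²)
t = -114 (t = -86 - 28 = -114)
(t + y(-6)) + (5*15 - 165) = (-114 + 4*(-6)²) + (5*15 - 165) = (-114 + 4*36) + (75 - 165) = (-114 + 144) - 90 = 30 - 90 = -60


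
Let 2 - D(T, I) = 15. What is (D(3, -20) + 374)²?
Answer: 130321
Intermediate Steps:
D(T, I) = -13 (D(T, I) = 2 - 1*15 = 2 - 15 = -13)
(D(3, -20) + 374)² = (-13 + 374)² = 361² = 130321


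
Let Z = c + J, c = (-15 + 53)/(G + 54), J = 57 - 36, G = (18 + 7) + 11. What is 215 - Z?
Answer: 8711/45 ≈ 193.58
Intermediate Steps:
G = 36 (G = 25 + 11 = 36)
J = 21
c = 19/45 (c = (-15 + 53)/(36 + 54) = 38/90 = 38*(1/90) = 19/45 ≈ 0.42222)
Z = 964/45 (Z = 19/45 + 21 = 964/45 ≈ 21.422)
215 - Z = 215 - 1*964/45 = 215 - 964/45 = 8711/45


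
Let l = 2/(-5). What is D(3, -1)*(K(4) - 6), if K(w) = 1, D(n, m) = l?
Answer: 2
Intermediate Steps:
l = -⅖ (l = 2*(-⅕) = -⅖ ≈ -0.40000)
D(n, m) = -⅖
D(3, -1)*(K(4) - 6) = -2*(1 - 6)/5 = -⅖*(-5) = 2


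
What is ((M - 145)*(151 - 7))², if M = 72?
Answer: 110502144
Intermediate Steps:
((M - 145)*(151 - 7))² = ((72 - 145)*(151 - 7))² = (-73*144)² = (-10512)² = 110502144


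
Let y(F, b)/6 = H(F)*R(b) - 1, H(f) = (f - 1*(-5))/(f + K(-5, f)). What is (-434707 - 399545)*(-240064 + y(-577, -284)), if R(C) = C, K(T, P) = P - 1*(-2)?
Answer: 200984724353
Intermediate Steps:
K(T, P) = 2 + P (K(T, P) = P + 2 = 2 + P)
H(f) = (5 + f)/(2 + 2*f) (H(f) = (f - 1*(-5))/(f + (2 + f)) = (f + 5)/(2 + 2*f) = (5 + f)/(2 + 2*f))
y(F, b) = -6 + 3*b*(5 + F)/(1 + F) (y(F, b) = 6*(((5 + F)/(2*(1 + F)))*b - 1) = 6*(b*(5 + F)/(2*(1 + F)) - 1) = 6*(-1 + b*(5 + F)/(2*(1 + F))) = -6 + 3*b*(5 + F)/(1 + F))
(-434707 - 399545)*(-240064 + y(-577, -284)) = (-434707 - 399545)*(-240064 + 3*(-2 - 2*(-577) - 284*(5 - 577))/(1 - 577)) = -834252*(-240064 + 3*(-2 + 1154 - 284*(-572))/(-576)) = -834252*(-240064 + 3*(-1/576)*(-2 + 1154 + 162448)) = -834252*(-240064 + 3*(-1/576)*163600) = -834252*(-240064 - 10225/12) = -834252*(-2890993/12) = 200984724353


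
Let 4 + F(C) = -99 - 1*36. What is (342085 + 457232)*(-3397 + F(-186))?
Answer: -2826384912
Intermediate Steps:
F(C) = -139 (F(C) = -4 + (-99 - 1*36) = -4 + (-99 - 36) = -4 - 135 = -139)
(342085 + 457232)*(-3397 + F(-186)) = (342085 + 457232)*(-3397 - 139) = 799317*(-3536) = -2826384912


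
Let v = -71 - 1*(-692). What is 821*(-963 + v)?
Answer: -280782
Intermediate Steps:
v = 621 (v = -71 + 692 = 621)
821*(-963 + v) = 821*(-963 + 621) = 821*(-342) = -280782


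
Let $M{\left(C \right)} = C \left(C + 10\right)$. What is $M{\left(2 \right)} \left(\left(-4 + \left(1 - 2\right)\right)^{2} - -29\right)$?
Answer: $1296$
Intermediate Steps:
$M{\left(C \right)} = C \left(10 + C\right)$
$M{\left(2 \right)} \left(\left(-4 + \left(1 - 2\right)\right)^{2} - -29\right) = 2 \left(10 + 2\right) \left(\left(-4 + \left(1 - 2\right)\right)^{2} - -29\right) = 2 \cdot 12 \left(\left(-4 + \left(1 - 2\right)\right)^{2} + 29\right) = 24 \left(\left(-4 - 1\right)^{2} + 29\right) = 24 \left(\left(-5\right)^{2} + 29\right) = 24 \left(25 + 29\right) = 24 \cdot 54 = 1296$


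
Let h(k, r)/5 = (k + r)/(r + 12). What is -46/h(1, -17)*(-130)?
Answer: 1495/4 ≈ 373.75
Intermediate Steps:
h(k, r) = 5*(k + r)/(12 + r) (h(k, r) = 5*((k + r)/(r + 12)) = 5*((k + r)/(12 + r)) = 5*(k + r)/(12 + r))
-46/h(1, -17)*(-130) = -46*(12 - 17)/(5*(1 - 17))*(-130) = -46/(5*(-16)/(-5))*(-130) = -46/(5*(-⅕)*(-16))*(-130) = -46/16*(-130) = -46*1/16*(-130) = -23/8*(-130) = 1495/4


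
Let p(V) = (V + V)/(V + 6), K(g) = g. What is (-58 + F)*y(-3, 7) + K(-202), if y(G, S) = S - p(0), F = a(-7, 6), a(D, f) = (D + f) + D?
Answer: -664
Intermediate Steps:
a(D, f) = f + 2*D
F = -8 (F = 6 + 2*(-7) = 6 - 14 = -8)
p(V) = 2*V/(6 + V) (p(V) = (2*V)/(6 + V) = 2*V/(6 + V))
y(G, S) = S (y(G, S) = S - 2*0/(6 + 0) = S - 2*0/6 = S - 1*0 = S + 0 = S)
(-58 + F)*y(-3, 7) + K(-202) = (-58 - 8)*7 - 202 = -66*7 - 202 = -462 - 202 = -664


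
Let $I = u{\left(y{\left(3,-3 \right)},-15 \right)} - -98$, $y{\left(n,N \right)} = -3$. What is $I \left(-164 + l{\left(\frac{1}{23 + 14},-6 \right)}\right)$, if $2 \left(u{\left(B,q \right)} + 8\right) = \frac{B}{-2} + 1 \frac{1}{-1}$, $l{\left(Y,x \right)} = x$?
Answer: $- \frac{30685}{2} \approx -15343.0$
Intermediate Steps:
$u{\left(B,q \right)} = - \frac{17}{2} - \frac{B}{4}$ ($u{\left(B,q \right)} = -8 + \frac{\frac{B}{-2} + 1 \frac{1}{-1}}{2} = -8 + \frac{B \left(- \frac{1}{2}\right) + 1 \left(-1\right)}{2} = -8 + \frac{- \frac{B}{2} - 1}{2} = -8 + \frac{-1 - \frac{B}{2}}{2} = -8 - \left(\frac{1}{2} + \frac{B}{4}\right) = - \frac{17}{2} - \frac{B}{4}$)
$I = \frac{361}{4}$ ($I = \left(- \frac{17}{2} - - \frac{3}{4}\right) - -98 = \left(- \frac{17}{2} + \frac{3}{4}\right) + 98 = - \frac{31}{4} + 98 = \frac{361}{4} \approx 90.25$)
$I \left(-164 + l{\left(\frac{1}{23 + 14},-6 \right)}\right) = \frac{361 \left(-164 - 6\right)}{4} = \frac{361}{4} \left(-170\right) = - \frac{30685}{2}$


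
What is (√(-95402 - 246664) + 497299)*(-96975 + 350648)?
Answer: 126151329227 + 253673*I*√342066 ≈ 1.2615e+11 + 1.4836e+8*I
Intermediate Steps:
(√(-95402 - 246664) + 497299)*(-96975 + 350648) = (√(-342066) + 497299)*253673 = (I*√342066 + 497299)*253673 = (497299 + I*√342066)*253673 = 126151329227 + 253673*I*√342066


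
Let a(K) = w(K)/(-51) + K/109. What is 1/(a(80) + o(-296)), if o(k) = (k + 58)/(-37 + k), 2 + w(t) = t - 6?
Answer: 617049/22766 ≈ 27.104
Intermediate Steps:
w(t) = -8 + t (w(t) = -2 + (t - 6) = -2 + (-6 + t) = -8 + t)
o(k) = (58 + k)/(-37 + k)
a(K) = 8/51 - 58*K/5559 (a(K) = (-8 + K)/(-51) + K/109 = (-8 + K)*(-1/51) + K*(1/109) = (8/51 - K/51) + K/109 = 8/51 - 58*K/5559)
1/(a(80) + o(-296)) = 1/((8/51 - 58/5559*80) + (58 - 296)/(-37 - 296)) = 1/((8/51 - 4640/5559) - 238/(-333)) = 1/(-1256/1853 - 1/333*(-238)) = 1/(-1256/1853 + 238/333) = 1/(22766/617049) = 617049/22766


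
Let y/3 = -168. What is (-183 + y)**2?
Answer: 471969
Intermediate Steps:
y = -504 (y = 3*(-168) = -504)
(-183 + y)**2 = (-183 - 504)**2 = (-687)**2 = 471969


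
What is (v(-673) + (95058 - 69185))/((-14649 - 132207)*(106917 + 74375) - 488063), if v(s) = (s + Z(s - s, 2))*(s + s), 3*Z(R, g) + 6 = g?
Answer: -2800577/79872918045 ≈ -3.5063e-5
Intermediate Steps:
Z(R, g) = -2 + g/3
v(s) = 2*s*(-4/3 + s) (v(s) = (s + (-2 + (⅓)*2))*(s + s) = (s + (-2 + ⅔))*(2*s) = (s - 4/3)*(2*s) = (-4/3 + s)*(2*s) = 2*s*(-4/3 + s))
(v(-673) + (95058 - 69185))/((-14649 - 132207)*(106917 + 74375) - 488063) = ((⅔)*(-673)*(-4 + 3*(-673)) + (95058 - 69185))/((-14649 - 132207)*(106917 + 74375) - 488063) = ((⅔)*(-673)*(-4 - 2019) + 25873)/(-146856*181292 - 488063) = ((⅔)*(-673)*(-2023) + 25873)/(-26623817952 - 488063) = (2722958/3 + 25873)/(-26624306015) = (2800577/3)*(-1/26624306015) = -2800577/79872918045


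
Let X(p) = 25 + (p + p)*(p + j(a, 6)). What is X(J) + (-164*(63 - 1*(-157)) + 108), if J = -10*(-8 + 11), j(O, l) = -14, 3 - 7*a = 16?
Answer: -33307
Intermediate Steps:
a = -13/7 (a = 3/7 - ⅐*16 = 3/7 - 16/7 = -13/7 ≈ -1.8571)
J = -30 (J = -10*3 = -30)
X(p) = 25 + 2*p*(-14 + p) (X(p) = 25 + (p + p)*(p - 14) = 25 + (2*p)*(-14 + p) = 25 + 2*p*(-14 + p))
X(J) + (-164*(63 - 1*(-157)) + 108) = (25 - 28*(-30) + 2*(-30)²) + (-164*(63 - 1*(-157)) + 108) = (25 + 840 + 2*900) + (-164*(63 + 157) + 108) = (25 + 840 + 1800) + (-164*220 + 108) = 2665 + (-36080 + 108) = 2665 - 35972 = -33307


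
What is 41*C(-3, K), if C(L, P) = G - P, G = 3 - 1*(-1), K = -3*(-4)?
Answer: -328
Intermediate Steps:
K = 12
G = 4 (G = 3 + 1 = 4)
C(L, P) = 4 - P
41*C(-3, K) = 41*(4 - 1*12) = 41*(4 - 12) = 41*(-8) = -328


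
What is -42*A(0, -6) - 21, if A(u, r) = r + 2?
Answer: 147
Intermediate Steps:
A(u, r) = 2 + r
-42*A(0, -6) - 21 = -42*(2 - 6) - 21 = -42*(-4) - 21 = 168 - 21 = 147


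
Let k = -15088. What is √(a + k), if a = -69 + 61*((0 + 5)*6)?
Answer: I*√13327 ≈ 115.44*I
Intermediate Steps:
a = 1761 (a = -69 + 61*(5*6) = -69 + 61*30 = -69 + 1830 = 1761)
√(a + k) = √(1761 - 15088) = √(-13327) = I*√13327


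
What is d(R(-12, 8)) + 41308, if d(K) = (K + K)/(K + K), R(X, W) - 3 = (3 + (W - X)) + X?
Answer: 41309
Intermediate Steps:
R(X, W) = 6 + W (R(X, W) = 3 + ((3 + (W - X)) + X) = 3 + ((3 + W - X) + X) = 3 + (3 + W) = 6 + W)
d(K) = 1 (d(K) = (2*K)/((2*K)) = (2*K)*(1/(2*K)) = 1)
d(R(-12, 8)) + 41308 = 1 + 41308 = 41309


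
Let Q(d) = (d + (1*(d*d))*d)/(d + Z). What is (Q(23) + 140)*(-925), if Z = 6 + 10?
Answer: -16326250/39 ≈ -4.1862e+5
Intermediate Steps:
Z = 16
Q(d) = (d + d³)/(16 + d) (Q(d) = (d + (1*(d*d))*d)/(d + 16) = (d + (1*d²)*d)/(16 + d) = (d + d²*d)/(16 + d) = (d + d³)/(16 + d))
(Q(23) + 140)*(-925) = ((23 + 23³)/(16 + 23) + 140)*(-925) = ((23 + 12167)/39 + 140)*(-925) = ((1/39)*12190 + 140)*(-925) = (12190/39 + 140)*(-925) = (17650/39)*(-925) = -16326250/39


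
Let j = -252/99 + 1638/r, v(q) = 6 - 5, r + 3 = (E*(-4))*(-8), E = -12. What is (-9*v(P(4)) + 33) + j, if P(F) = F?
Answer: 8146/473 ≈ 17.222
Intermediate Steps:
r = -387 (r = -3 - 12*(-4)*(-8) = -3 + 48*(-8) = -3 - 384 = -387)
v(q) = 1
j = -3206/473 (j = -252/99 + 1638/(-387) = -252*1/99 + 1638*(-1/387) = -28/11 - 182/43 = -3206/473 ≈ -6.7780)
(-9*v(P(4)) + 33) + j = (-9*1 + 33) - 3206/473 = (-9 + 33) - 3206/473 = 24 - 3206/473 = 8146/473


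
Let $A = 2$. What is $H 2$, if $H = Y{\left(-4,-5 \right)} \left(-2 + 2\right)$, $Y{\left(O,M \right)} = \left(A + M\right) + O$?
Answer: $0$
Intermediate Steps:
$Y{\left(O,M \right)} = 2 + M + O$ ($Y{\left(O,M \right)} = \left(2 + M\right) + O = 2 + M + O$)
$H = 0$ ($H = \left(2 - 5 - 4\right) \left(-2 + 2\right) = \left(-7\right) 0 = 0$)
$H 2 = 0 \cdot 2 = 0$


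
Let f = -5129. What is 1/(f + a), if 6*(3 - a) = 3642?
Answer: -1/5733 ≈ -0.00017443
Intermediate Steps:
a = -604 (a = 3 - 1/6*3642 = 3 - 607 = -604)
1/(f + a) = 1/(-5129 - 604) = 1/(-5733) = -1/5733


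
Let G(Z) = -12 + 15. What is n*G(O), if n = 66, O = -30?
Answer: 198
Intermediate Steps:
G(Z) = 3
n*G(O) = 66*3 = 198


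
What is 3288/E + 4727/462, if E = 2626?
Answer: 6966079/606606 ≈ 11.484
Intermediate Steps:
3288/E + 4727/462 = 3288/2626 + 4727/462 = 3288*(1/2626) + 4727*(1/462) = 1644/1313 + 4727/462 = 6966079/606606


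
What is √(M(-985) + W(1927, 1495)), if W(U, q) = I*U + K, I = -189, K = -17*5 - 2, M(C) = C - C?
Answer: I*√364290 ≈ 603.56*I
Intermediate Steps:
M(C) = 0
K = -87 (K = -85 - 2 = -87)
W(U, q) = -87 - 189*U (W(U, q) = -189*U - 87 = -87 - 189*U)
√(M(-985) + W(1927, 1495)) = √(0 + (-87 - 189*1927)) = √(0 + (-87 - 364203)) = √(0 - 364290) = √(-364290) = I*√364290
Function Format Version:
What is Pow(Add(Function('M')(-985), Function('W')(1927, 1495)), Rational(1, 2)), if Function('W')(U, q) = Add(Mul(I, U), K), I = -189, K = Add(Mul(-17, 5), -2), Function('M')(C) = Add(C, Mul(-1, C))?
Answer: Mul(I, Pow(364290, Rational(1, 2))) ≈ Mul(603.56, I)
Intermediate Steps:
Function('M')(C) = 0
K = -87 (K = Add(-85, -2) = -87)
Function('W')(U, q) = Add(-87, Mul(-189, U)) (Function('W')(U, q) = Add(Mul(-189, U), -87) = Add(-87, Mul(-189, U)))
Pow(Add(Function('M')(-985), Function('W')(1927, 1495)), Rational(1, 2)) = Pow(Add(0, Add(-87, Mul(-189, 1927))), Rational(1, 2)) = Pow(Add(0, Add(-87, -364203)), Rational(1, 2)) = Pow(Add(0, -364290), Rational(1, 2)) = Pow(-364290, Rational(1, 2)) = Mul(I, Pow(364290, Rational(1, 2)))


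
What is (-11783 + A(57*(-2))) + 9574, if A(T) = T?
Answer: -2323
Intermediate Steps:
(-11783 + A(57*(-2))) + 9574 = (-11783 + 57*(-2)) + 9574 = (-11783 - 114) + 9574 = -11897 + 9574 = -2323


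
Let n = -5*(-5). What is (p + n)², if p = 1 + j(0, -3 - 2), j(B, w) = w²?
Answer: 2601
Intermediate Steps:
n = 25
p = 26 (p = 1 + (-3 - 2)² = 1 + (-5)² = 1 + 25 = 26)
(p + n)² = (26 + 25)² = 51² = 2601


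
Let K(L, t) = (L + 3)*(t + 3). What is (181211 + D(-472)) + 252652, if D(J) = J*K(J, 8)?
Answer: 2868911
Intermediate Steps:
K(L, t) = (3 + L)*(3 + t)
D(J) = J*(33 + 11*J) (D(J) = J*(9 + 3*J + 3*8 + J*8) = J*(9 + 3*J + 24 + 8*J) = J*(33 + 11*J))
(181211 + D(-472)) + 252652 = (181211 + 11*(-472)*(3 - 472)) + 252652 = (181211 + 11*(-472)*(-469)) + 252652 = (181211 + 2435048) + 252652 = 2616259 + 252652 = 2868911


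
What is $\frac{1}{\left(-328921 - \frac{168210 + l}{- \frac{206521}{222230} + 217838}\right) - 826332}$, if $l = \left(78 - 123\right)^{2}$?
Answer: $- \frac{16136644073}{18641919085706819} \approx -8.6561 \cdot 10^{-7}$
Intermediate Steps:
$l = 2025$ ($l = \left(-45\right)^{2} = 2025$)
$\frac{1}{\left(-328921 - \frac{168210 + l}{- \frac{206521}{222230} + 217838}\right) - 826332} = \frac{1}{\left(-328921 - \frac{168210 + 2025}{- \frac{206521}{222230} + 217838}\right) - 826332} = \frac{1}{\left(-328921 - \frac{170235}{\left(-206521\right) \frac{1}{222230} + 217838}\right) - 826332} = \frac{1}{\left(-328921 - \frac{170235}{- \frac{206521}{222230} + 217838}\right) - 826332} = \frac{1}{\left(-328921 - \frac{170235}{\frac{48409932219}{222230}}\right) - 826332} = \frac{1}{\left(-328921 - 170235 \cdot \frac{222230}{48409932219}\right) - 826332} = \frac{1}{\left(-328921 - \frac{12610441350}{16136644073}\right) - 826332} = \frac{1}{- \frac{5307693715576583}{16136644073} - 826332} = \frac{1}{- \frac{18641919085706819}{16136644073}} = - \frac{16136644073}{18641919085706819}$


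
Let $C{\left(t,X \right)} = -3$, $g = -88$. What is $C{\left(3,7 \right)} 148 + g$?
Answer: $-532$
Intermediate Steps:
$C{\left(3,7 \right)} 148 + g = \left(-3\right) 148 - 88 = -444 - 88 = -532$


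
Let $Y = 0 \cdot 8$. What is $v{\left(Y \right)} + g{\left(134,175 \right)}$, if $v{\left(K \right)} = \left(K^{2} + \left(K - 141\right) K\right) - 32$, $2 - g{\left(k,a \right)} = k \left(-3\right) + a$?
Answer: $197$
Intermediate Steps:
$g{\left(k,a \right)} = 2 - a + 3 k$ ($g{\left(k,a \right)} = 2 - \left(k \left(-3\right) + a\right) = 2 - \left(- 3 k + a\right) = 2 - \left(a - 3 k\right) = 2 - a + 3 k$)
$Y = 0$
$v{\left(K \right)} = -32 + K^{2} + K \left(-141 + K\right)$ ($v{\left(K \right)} = \left(K^{2} + \left(-141 + K\right) K\right) - 32 = \left(K^{2} + K \left(-141 + K\right)\right) - 32 = -32 + K^{2} + K \left(-141 + K\right)$)
$v{\left(Y \right)} + g{\left(134,175 \right)} = \left(-32 - 0 + 2 \cdot 0^{2}\right) + \left(2 - 175 + 3 \cdot 134\right) = \left(-32 + 0 + 2 \cdot 0\right) + \left(2 - 175 + 402\right) = \left(-32 + 0 + 0\right) + 229 = -32 + 229 = 197$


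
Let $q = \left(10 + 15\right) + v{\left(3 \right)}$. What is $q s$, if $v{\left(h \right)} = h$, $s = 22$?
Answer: $616$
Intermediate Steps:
$q = 28$ ($q = \left(10 + 15\right) + 3 = 25 + 3 = 28$)
$q s = 28 \cdot 22 = 616$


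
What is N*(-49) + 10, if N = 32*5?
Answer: -7830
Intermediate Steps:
N = 160
N*(-49) + 10 = 160*(-49) + 10 = -7840 + 10 = -7830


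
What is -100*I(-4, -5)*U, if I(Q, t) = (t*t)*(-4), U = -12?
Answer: -120000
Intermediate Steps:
I(Q, t) = -4*t² (I(Q, t) = t²*(-4) = -4*t²)
-100*I(-4, -5)*U = -100*(-4*(-5)²)*(-12) = -100*(-4*25)*(-12) = -(-10000)*(-12) = -100*1200 = -120000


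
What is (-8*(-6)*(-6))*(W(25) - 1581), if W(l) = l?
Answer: 448128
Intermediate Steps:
(-8*(-6)*(-6))*(W(25) - 1581) = (-8*(-6)*(-6))*(25 - 1581) = (48*(-6))*(-1556) = -288*(-1556) = 448128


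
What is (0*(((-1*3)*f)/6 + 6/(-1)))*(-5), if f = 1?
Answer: 0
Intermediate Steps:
(0*(((-1*3)*f)/6 + 6/(-1)))*(-5) = (0*((-1*3*1)/6 + 6/(-1)))*(-5) = (0*(-3*1*(⅙) + 6*(-1)))*(-5) = (0*(-3*⅙ - 6))*(-5) = (0*(-½ - 6))*(-5) = (0*(-13/2))*(-5) = 0*(-5) = 0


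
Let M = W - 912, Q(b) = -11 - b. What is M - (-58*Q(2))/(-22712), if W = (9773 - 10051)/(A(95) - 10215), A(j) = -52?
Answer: -106324923797/116592052 ≈ -911.94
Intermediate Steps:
W = 278/10267 (W = (9773 - 10051)/(-52 - 10215) = -278/(-10267) = -278*(-1/10267) = 278/10267 ≈ 0.027077)
M = -9363226/10267 (M = 278/10267 - 912 = -9363226/10267 ≈ -911.97)
M - (-58*Q(2))/(-22712) = -9363226/10267 - (-58*(-11 - 1*2))/(-22712) = -9363226/10267 - (-58*(-11 - 2))*(-1)/22712 = -9363226/10267 - (-58*(-13))*(-1)/22712 = -9363226/10267 - 754*(-1)/22712 = -9363226/10267 - 1*(-377/11356) = -9363226/10267 + 377/11356 = -106324923797/116592052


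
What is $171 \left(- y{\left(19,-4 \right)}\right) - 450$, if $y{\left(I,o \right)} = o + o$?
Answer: $918$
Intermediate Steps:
$y{\left(I,o \right)} = 2 o$
$171 \left(- y{\left(19,-4 \right)}\right) - 450 = 171 \left(- 2 \left(-4\right)\right) - 450 = 171 \left(\left(-1\right) \left(-8\right)\right) - 450 = 171 \cdot 8 - 450 = 1368 - 450 = 918$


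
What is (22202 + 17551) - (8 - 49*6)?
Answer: 40039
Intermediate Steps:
(22202 + 17551) - (8 - 49*6) = 39753 - (8 - 294) = 39753 - 1*(-286) = 39753 + 286 = 40039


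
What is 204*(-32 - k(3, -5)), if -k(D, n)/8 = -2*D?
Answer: -16320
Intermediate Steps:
k(D, n) = 16*D (k(D, n) = -(-16)*D = 16*D)
204*(-32 - k(3, -5)) = 204*(-32 - 16*3) = 204*(-32 - 1*48) = 204*(-32 - 48) = 204*(-80) = -16320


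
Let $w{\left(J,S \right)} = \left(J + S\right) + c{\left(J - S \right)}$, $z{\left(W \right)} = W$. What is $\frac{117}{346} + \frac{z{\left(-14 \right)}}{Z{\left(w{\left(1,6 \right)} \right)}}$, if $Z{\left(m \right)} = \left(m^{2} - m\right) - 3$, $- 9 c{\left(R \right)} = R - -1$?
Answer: $\frac{33867}{1260478} \approx 0.026868$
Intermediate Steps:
$c{\left(R \right)} = - \frac{1}{9} - \frac{R}{9}$ ($c{\left(R \right)} = - \frac{R - -1}{9} = - \frac{R + 1}{9} = - \frac{1 + R}{9} = - \frac{1}{9} - \frac{R}{9}$)
$w{\left(J,S \right)} = - \frac{1}{9} + \frac{8 J}{9} + \frac{10 S}{9}$ ($w{\left(J,S \right)} = \left(J + S\right) - \left(\frac{1}{9} + \frac{J - S}{9}\right) = \left(J + S\right) - \left(\frac{1}{9} - \frac{S}{9} + \frac{J}{9}\right) = - \frac{1}{9} + \frac{8 J}{9} + \frac{10 S}{9}$)
$Z{\left(m \right)} = -3 + m^{2} - m$
$\frac{117}{346} + \frac{z{\left(-14 \right)}}{Z{\left(w{\left(1,6 \right)} \right)}} = \frac{117}{346} - \frac{14}{-3 + \left(- \frac{1}{9} + \frac{8}{9} \cdot 1 + \frac{10}{9} \cdot 6\right)^{2} - \left(- \frac{1}{9} + \frac{8}{9} \cdot 1 + \frac{10}{9} \cdot 6\right)} = 117 \cdot \frac{1}{346} - \frac{14}{-3 + \left(- \frac{1}{9} + \frac{8}{9} + \frac{20}{3}\right)^{2} - \left(- \frac{1}{9} + \frac{8}{9} + \frac{20}{3}\right)} = \frac{117}{346} - \frac{14}{-3 + \left(\frac{67}{9}\right)^{2} - \frac{67}{9}} = \frac{117}{346} - \frac{14}{-3 + \frac{4489}{81} - \frac{67}{9}} = \frac{117}{346} - \frac{14}{\frac{3643}{81}} = \frac{117}{346} - \frac{1134}{3643} = \frac{33867}{1260478}$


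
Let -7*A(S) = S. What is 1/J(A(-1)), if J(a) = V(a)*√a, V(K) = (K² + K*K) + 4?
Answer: 49*√7/198 ≈ 0.65476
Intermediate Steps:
V(K) = 4 + 2*K² (V(K) = (K² + K²) + 4 = 2*K² + 4 = 4 + 2*K²)
A(S) = -S/7
J(a) = √a*(4 + 2*a²) (J(a) = (4 + 2*a²)*√a = √a*(4 + 2*a²))
1/J(A(-1)) = 1/(2*√(-⅐*(-1))*(2 + (-⅐*(-1))²)) = 1/(2*√(⅐)*(2 + (⅐)²)) = 1/(2*(√7/7)*(2 + 1/49)) = 1/(2*(√7/7)*(99/49)) = 1/(198*√7/343) = 49*√7/198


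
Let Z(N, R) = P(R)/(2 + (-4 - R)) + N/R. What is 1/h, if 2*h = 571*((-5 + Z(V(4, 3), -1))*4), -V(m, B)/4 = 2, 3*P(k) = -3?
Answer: 1/4568 ≈ 0.00021891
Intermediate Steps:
P(k) = -1 (P(k) = (1/3)*(-3) = -1)
V(m, B) = -8 (V(m, B) = -4*2 = -8)
Z(N, R) = -1/(-2 - R) + N/R (Z(N, R) = -1/(2 + (-4 - R)) + N/R = -1/(-2 - R) + N/R)
h = 4568 (h = (571*((-5 + (-1 + 2*(-8) - 8*(-1))/((-1)*(2 - 1)))*4))/2 = (571*((-5 - 1*(-1 - 16 + 8)/1)*4))/2 = (571*((-5 - 1*1*(-9))*4))/2 = (571*((-5 + 9)*4))/2 = (571*(4*4))/2 = (571*16)/2 = (1/2)*9136 = 4568)
1/h = 1/4568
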